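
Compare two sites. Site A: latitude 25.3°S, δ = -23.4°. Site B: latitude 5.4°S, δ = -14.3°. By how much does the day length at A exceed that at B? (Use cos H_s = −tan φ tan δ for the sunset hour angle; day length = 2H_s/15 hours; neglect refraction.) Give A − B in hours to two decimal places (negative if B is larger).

A: H_s = arccos(−tan -25.3° · tan -23.4°) = 101.80°, so 2H_s/15 = 13.5733 h.
B: H_s = arccos(−tan -5.4° · tan -14.3°) = 91.38°, so 2H_s/15 = 12.1840 h.
A − B = 13.5733 − 12.1840 = 1.3893 h.

+1.39 h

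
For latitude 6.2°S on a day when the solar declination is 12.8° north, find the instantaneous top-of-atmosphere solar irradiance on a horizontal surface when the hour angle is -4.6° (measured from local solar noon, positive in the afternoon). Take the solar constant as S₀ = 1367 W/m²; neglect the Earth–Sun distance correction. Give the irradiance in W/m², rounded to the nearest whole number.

cos θ_z = sin(-6.2°) sin(12.8°) + cos(-6.2°) cos(12.8°) cos(-4.60°) = -0.0239 + 0.9663 = 0.9424.
Top-of-atmosphere irradiance = S₀ cos θ_z = 1367 × 0.9424 = 1288.26 W/m².

1288 W/m²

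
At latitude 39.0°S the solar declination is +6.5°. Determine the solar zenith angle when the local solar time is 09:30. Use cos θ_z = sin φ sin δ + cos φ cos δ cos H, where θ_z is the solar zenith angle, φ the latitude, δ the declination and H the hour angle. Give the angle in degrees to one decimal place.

57.2°

Hour angle H = 15° × (9.5 − 12) = -37.50°.
cos θ_z = sin(-39.0°) sin(6.5°) + cos(-39.0°) cos(6.5°) cos(-37.50°) = -0.0712 + 0.6126 = 0.5414.
θ_z = arccos(0.5414) = 57.22°.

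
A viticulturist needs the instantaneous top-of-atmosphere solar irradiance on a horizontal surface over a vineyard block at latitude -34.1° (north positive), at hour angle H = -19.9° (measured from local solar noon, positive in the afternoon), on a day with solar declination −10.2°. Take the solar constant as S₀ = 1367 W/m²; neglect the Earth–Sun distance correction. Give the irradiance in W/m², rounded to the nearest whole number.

cos θ_z = sin φ sin δ + cos φ cos δ cos H = (-0.5606)(-0.1771) + (0.8281)(0.9842)(0.9403) = 0.8656.
Top-of-atmosphere irradiance = S₀ cos θ_z = 1367 × 0.8656 = 1183.28 W/m².

1183 W/m²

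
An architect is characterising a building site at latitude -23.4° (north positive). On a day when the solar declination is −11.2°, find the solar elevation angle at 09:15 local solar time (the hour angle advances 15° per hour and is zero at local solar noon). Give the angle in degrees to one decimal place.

48.9°

Hour angle H = 15° × (9.25 − 12) = -41.25°.
cos θ_z = sin(-23.4°) sin(-11.2°) + cos(-23.4°) cos(-11.2°) cos(-41.25°) = 0.0771 + 0.6769 = 0.7540.
θ_z = arccos(0.7540) = 41.06°, so the elevation is 90° − 41.06° = 48.94°.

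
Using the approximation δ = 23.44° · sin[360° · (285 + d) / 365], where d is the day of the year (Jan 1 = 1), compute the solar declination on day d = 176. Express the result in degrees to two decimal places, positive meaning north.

360 × (285 + 176) / 365 = 454.685°; sin(454.685°) = 0.9967.
δ = 23.44 × 0.9967 = 23.363° ≈ +23.36°.

+23.36°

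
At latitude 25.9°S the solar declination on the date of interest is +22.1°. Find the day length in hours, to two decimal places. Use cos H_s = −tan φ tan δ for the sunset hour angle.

−tan φ tan δ = −(-0.4856)(0.4061) = 0.1972; H_s = arccos(0.1972) = 78.63°.
Day length = 2 H_s / 15° h⁻¹ = 157.26° / 15 = 10.484 h.

10.48 hours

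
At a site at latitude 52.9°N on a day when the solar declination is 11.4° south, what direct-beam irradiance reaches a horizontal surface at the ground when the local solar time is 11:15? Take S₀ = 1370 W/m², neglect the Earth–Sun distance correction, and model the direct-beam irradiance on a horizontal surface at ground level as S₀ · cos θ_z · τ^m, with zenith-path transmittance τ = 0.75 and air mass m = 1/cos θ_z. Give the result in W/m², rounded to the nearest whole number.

293 W/m²

Hour angle H = 15° × (11.25 − 12) = -11.25°.
cos θ_z = sin(52.9°) sin(-11.4°) + cos(52.9°) cos(-11.4°) cos(-11.25°) = -0.1576 + 0.5799 = 0.4223.
Air mass m = 1/cos θ_z = 1/0.4223 = 2.368; τ^m = 0.75^2.368 = 0.5060.
Surface direct beam = 1370 × 0.4223 × 0.5060 = 292.75 W/m².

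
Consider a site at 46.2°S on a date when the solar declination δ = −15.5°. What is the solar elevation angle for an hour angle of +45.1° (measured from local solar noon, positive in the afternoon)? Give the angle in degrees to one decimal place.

With φ = -46.2°, δ = -15.5°, H = 45.10°: sin φ sin δ = 0.1929, cos φ cos δ cos H = 0.4708, so cos θ_z = 0.6637.
θ_z = arccos(0.6637) = 48.42°, so the elevation is 90° − 48.42° = 41.58°.

41.6°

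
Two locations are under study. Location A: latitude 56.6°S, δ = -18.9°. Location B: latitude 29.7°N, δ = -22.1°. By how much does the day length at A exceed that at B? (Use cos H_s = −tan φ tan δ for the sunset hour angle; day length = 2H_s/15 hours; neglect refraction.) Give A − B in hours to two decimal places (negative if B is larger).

+5.96 h

A: H_s = arccos(−tan -56.6° · tan -18.9°) = 121.28°, so 2H_s/15 = 16.1707 h.
B: H_s = arccos(−tan 29.7° · tan -22.1°) = 76.61°, so 2H_s/15 = 10.2147 h.
A − B = 16.1707 − 10.2147 = 5.9560 h.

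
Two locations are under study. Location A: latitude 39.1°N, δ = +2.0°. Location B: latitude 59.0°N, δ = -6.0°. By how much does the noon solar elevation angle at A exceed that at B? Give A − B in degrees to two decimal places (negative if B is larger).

A: 90° − |39.1 − (2.0)| = 52.90°.
B: 90° − |59.0 − (-6.0)| = 25.00°.
A − B = 52.90 − 25.00 = 27.90°.

+27.90°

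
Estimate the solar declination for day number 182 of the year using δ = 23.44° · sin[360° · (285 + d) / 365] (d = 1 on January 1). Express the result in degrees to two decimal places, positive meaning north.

360 × (285 + 182) / 365 = 460.603°; sin(460.603°) = 0.9829.
δ = 23.44 × 0.9829 = 23.039° ≈ +23.04°.

+23.04°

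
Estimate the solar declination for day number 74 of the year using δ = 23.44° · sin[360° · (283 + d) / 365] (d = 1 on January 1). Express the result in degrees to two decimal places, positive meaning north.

-3.22°

360 × (283 + 74) / 365 = 352.110°; sin(352.110°) = -0.1373.
δ = 23.44 × -0.1373 = -3.218° ≈ -3.22°.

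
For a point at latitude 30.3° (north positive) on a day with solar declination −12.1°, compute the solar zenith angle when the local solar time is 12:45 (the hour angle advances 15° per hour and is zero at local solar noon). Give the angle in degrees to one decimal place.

Hour angle H = 15° × (12.75 − 12) = 11.25°.
cos θ_z = sin(30.3°) sin(-12.1°) + cos(30.3°) cos(-12.1°) cos(11.25°) = -0.1058 + 0.8280 = 0.7222.
θ_z = arccos(0.7222) = 43.76°.

43.8°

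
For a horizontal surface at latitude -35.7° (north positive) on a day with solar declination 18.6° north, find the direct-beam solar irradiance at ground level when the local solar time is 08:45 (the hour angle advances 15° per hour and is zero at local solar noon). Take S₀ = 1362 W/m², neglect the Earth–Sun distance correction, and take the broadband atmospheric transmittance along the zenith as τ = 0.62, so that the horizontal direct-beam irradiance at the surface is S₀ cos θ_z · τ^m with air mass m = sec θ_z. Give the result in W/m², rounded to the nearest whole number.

Hour angle H = 15° × (8.75 − 12) = -48.75°.
cos θ_z = sin(-35.7°) sin(18.6°) + cos(-35.7°) cos(18.6°) cos(-48.75°) = -0.1861 + 0.5075 = 0.3214.
Air mass m = 1/cos θ_z = 1/0.3214 = 3.111; τ^m = 0.62^3.111 = 0.2260.
Surface direct beam = 1362 × 0.3214 × 0.2260 = 98.93 W/m².

99 W/m²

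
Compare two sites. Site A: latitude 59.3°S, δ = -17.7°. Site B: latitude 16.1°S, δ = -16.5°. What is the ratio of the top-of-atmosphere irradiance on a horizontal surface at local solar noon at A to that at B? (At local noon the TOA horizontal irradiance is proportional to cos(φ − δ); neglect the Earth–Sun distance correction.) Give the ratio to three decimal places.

0.748

A: cos θ_z = cos(-59.3° − (-17.7°)) = 0.7478.
B: cos θ_z = cos(-16.1° − (-16.5°)) = 1.0000.
Ratio A/B = 0.7478 / 1.0000 = 0.7478.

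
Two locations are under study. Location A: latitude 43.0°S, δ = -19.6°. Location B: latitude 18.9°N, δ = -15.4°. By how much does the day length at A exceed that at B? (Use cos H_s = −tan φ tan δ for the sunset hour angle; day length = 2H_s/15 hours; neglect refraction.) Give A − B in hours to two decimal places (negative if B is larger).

+3.31 h

A: H_s = arccos(−tan -43.0° · tan -19.6°) = 109.39°, so 2H_s/15 = 14.5853 h.
B: H_s = arccos(−tan 18.9° · tan -15.4°) = 84.59°, so 2H_s/15 = 11.2787 h.
A − B = 14.5853 − 11.2787 = 3.3066 h.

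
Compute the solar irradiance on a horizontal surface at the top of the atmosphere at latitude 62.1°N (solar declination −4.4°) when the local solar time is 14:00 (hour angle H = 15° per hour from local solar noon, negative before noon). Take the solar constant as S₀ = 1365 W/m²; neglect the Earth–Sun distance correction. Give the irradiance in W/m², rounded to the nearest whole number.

459 W/m²

Hour angle H = 15° × (14 − 12) = 30.00°.
cos θ_z = sin(62.1°) sin(-4.4°) + cos(62.1°) cos(-4.4°) cos(30.00°) = -0.0678 + 0.4040 = 0.3362.
Top-of-atmosphere irradiance = S₀ cos θ_z = 1365 × 0.3362 = 458.91 W/m².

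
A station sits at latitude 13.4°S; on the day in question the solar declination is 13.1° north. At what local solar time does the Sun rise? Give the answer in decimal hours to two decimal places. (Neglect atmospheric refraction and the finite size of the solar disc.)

cos H_s = −tan(-13.4°) · tan(13.1°) = 0.0554, so H_s = arccos(0.0554) = 86.82°.
Sunrise is at 12 − H_s/15 = 12 − 5.788 = 6.212 h local solar time.

6.21 h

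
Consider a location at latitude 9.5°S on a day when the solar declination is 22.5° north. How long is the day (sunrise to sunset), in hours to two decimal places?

The sunset hour angle satisfies cos H_s = −tan φ tan δ = 0.0693, giving H_s = 86.03°.
Day length = 2 H_s / 15° h⁻¹ = 172.06° / 15 = 11.471 h.

11.47 hours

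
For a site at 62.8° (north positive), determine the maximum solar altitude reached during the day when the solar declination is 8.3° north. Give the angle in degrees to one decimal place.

At local solar noon the hour angle is zero, so the elevation is 90° − |φ − δ| = 90° − |62.8° − (8.3°)| = 90° − 54.5° = 35.5°.

35.5°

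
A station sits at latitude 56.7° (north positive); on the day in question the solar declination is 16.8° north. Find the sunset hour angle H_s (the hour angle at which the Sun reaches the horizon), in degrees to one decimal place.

cos H_s = −tan(56.7°) · tan(16.8°) = -0.4596, so H_s = arccos(-0.4596) = 117.36°.

117.4°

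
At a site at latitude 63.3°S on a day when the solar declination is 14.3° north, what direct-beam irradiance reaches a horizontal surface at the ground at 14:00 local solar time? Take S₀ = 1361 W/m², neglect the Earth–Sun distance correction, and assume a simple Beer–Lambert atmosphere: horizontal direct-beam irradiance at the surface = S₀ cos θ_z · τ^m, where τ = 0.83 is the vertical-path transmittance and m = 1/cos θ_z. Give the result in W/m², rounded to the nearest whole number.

Hour angle H = 15° × (14 − 12) = 30.00°.
With φ = -63.3°, δ = 14.3°, H = 30.00°: sin φ sin δ = -0.2207, cos φ cos δ cos H = 0.3771, so cos θ_z = 0.1564.
Air mass m = 1/cos θ_z = 1/0.1564 = 6.394; τ^m = 0.83^6.394 = 0.3038.
Surface direct beam = 1361 × 0.1564 × 0.3038 = 64.67 W/m².

65 W/m²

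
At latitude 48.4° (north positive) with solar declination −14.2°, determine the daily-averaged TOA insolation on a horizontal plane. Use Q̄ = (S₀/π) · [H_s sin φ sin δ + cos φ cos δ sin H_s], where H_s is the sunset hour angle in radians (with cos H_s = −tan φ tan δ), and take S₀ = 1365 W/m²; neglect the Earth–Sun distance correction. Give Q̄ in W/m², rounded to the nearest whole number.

The sunset hour angle satisfies cos H_s = −tan φ tan δ = 0.2850, giving H_s = 73.44°. In radians, H_s = 1.2818.
H_s sin φ sin δ = 1.2818 × 0.7478 × -0.2453 = -0.2351.
cos φ cos δ sin H_s = 0.6639 × 0.9694 × 0.9585 = 0.6169.
Q̄ = (1365/π) × (-0.2351 + 0.6169) = 434.49 × 0.3818 = 165.89 W/m².

166 W/m²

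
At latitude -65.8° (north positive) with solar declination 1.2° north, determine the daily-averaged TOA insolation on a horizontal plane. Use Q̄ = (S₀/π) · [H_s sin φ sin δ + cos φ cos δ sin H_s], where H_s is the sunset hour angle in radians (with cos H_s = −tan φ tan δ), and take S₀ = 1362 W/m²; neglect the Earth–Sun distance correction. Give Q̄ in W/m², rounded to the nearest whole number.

165 W/m²

cos H_s = −tan(-65.8°) · tan(1.2°) = 0.0466, so H_s = arccos(0.0466) = 87.33°. In radians, H_s = 1.5242.
H_s sin φ sin δ = 1.5242 × -0.9121 × 0.0209 = -0.0291.
cos φ cos δ sin H_s = 0.4099 × 0.9998 × 0.9989 = 0.4094.
Q̄ = (1362/π) × (-0.0291 + 0.4094) = 433.54 × 0.3803 = 164.88 W/m².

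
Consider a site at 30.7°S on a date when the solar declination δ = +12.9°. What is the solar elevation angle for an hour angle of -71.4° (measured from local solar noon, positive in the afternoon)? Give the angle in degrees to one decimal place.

With φ = -30.7°, δ = 12.9°, H = -71.40°: sin φ sin δ = -0.1140, cos φ cos δ cos H = 0.2673, so cos θ_z = 0.1533.
θ_z = arccos(0.1533) = 81.18°, so the elevation is 90° − 81.18° = 8.82°.

8.8°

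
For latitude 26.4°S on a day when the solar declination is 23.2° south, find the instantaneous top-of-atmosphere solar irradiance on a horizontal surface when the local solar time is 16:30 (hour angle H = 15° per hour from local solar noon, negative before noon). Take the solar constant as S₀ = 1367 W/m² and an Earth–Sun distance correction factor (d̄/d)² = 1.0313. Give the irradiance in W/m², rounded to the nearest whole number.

Hour angle H = 15° × (16.5 − 12) = 67.50°.
cos θ_z = sin φ sin δ + cos φ cos δ cos H = (-0.4446)(-0.3939) + (0.8957)(0.9191)(0.3827) = 0.4902.
Top-of-atmosphere irradiance = S₀ (d̄/d)² cos θ_z = 1367 × 1.0313 × 0.4902 = 691.08 W/m².

691 W/m²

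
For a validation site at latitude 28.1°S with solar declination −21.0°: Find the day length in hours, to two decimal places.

The sunset hour angle satisfies cos H_s = −tan φ tan δ = -0.2050, giving H_s = 101.83°.
Day length = 2 H_s / 15° h⁻¹ = 203.66° / 15 = 13.577 h.

13.58 hours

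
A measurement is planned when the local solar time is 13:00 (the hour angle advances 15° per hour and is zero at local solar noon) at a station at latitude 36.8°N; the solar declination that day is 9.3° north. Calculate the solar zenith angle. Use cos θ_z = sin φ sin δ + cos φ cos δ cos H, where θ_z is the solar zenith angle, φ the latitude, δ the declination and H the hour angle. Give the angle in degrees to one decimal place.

30.7°

Hour angle H = 15° × (13 − 12) = 15.00°.
cos θ_z = sin φ sin δ + cos φ cos δ cos H = (0.5990)(0.1616) + (0.8007)(0.9869)(0.9659) = 0.8601.
θ_z = arccos(0.8601) = 30.67°.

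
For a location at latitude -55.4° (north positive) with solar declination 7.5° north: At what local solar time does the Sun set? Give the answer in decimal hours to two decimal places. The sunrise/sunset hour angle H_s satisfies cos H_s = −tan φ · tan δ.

17.27 h

The sunset hour angle satisfies cos H_s = −tan φ tan δ = 0.1908, giving H_s = 79.00°.
Sunset is at 12 + H_s/15 = 12 + 5.267 = 17.267 h local solar time.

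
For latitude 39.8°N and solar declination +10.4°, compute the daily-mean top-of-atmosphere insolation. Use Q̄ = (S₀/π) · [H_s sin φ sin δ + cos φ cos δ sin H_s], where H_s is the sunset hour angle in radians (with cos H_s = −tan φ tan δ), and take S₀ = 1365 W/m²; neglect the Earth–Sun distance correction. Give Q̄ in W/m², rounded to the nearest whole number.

411 W/m²

The sunset hour angle satisfies cos H_s = −tan φ tan δ = -0.1529, giving H_s = 98.80°. In radians, H_s = 1.7244.
H_s sin φ sin δ = 1.7244 × 0.6401 × 0.1805 = 0.1992.
cos φ cos δ sin H_s = 0.7683 × 0.9836 × 0.9882 = 0.7468.
Q̄ = (1365/π) × (0.1992 + 0.7468) = 434.49 × 0.9460 = 411.03 W/m².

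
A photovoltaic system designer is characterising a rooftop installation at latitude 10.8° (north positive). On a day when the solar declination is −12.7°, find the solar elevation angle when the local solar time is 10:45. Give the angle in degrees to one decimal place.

Hour angle H = 15° × (10.75 − 12) = -18.75°.
cos θ_z = sin(10.8°) sin(-12.7°) + cos(10.8°) cos(-12.7°) cos(-18.75°) = -0.0412 + 0.9074 = 0.8662.
θ_z = arccos(0.8662) = 29.98°, so the elevation is 90° − 29.98° = 60.02°.

60.0°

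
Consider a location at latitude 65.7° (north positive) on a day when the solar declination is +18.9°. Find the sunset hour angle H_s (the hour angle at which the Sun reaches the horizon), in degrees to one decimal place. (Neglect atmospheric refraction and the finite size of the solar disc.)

139.3°

cos H_s = −tan(65.7°) · tan(18.9°) = -0.7583, so H_s = arccos(-0.7583) = 139.31°.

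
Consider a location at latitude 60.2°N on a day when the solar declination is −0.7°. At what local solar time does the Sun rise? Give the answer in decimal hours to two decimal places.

6.08 h

The sunset hour angle satisfies cos H_s = −tan φ tan δ = 0.0213, giving H_s = 88.78°.
Sunrise is at 12 − H_s/15 = 12 − 5.919 = 6.081 h local solar time.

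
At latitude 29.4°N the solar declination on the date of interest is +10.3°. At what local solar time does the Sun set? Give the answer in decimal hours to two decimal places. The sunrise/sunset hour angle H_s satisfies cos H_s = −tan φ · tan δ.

−tan φ tan δ = −(0.5635)(0.1817) = -0.1024; H_s = arccos(-0.1024) = 95.88°.
Sunset is at 12 + H_s/15 = 12 + 6.392 = 18.392 h local solar time.

18.39 h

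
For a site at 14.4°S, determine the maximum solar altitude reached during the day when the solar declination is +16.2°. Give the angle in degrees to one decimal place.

59.4°

At local solar noon the hour angle is zero, so the elevation is 90° − |φ − δ| = 90° − |-14.4° − (16.2°)| = 90° − 30.6° = 59.4°.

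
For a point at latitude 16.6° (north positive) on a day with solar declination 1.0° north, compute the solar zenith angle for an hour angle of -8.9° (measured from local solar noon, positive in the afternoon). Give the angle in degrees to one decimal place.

cos θ_z = sin φ sin δ + cos φ cos δ cos H = (0.2857)(0.0175) + (0.9583)(0.9998)(0.9880) = 0.9516.
θ_z = arccos(0.9516) = 17.90°.

17.9°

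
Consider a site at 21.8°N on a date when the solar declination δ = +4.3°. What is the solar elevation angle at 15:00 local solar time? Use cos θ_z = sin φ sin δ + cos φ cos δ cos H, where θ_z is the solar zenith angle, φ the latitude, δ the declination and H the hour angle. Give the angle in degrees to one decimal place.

43.0°

Hour angle H = 15° × (15 − 12) = 45.00°.
With φ = 21.8°, δ = 4.3°, H = 45.00°: sin φ sin δ = 0.0278, cos φ cos δ cos H = 0.6547, so cos θ_z = 0.6825.
θ_z = arccos(0.6825) = 46.96°, so the elevation is 90° − 46.96° = 43.04°.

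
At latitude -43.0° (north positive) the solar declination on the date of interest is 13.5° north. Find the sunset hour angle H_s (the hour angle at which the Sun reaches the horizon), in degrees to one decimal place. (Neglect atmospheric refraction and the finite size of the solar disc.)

The sunset hour angle satisfies cos H_s = −tan φ tan δ = 0.2239, giving H_s = 77.06°.

77.1°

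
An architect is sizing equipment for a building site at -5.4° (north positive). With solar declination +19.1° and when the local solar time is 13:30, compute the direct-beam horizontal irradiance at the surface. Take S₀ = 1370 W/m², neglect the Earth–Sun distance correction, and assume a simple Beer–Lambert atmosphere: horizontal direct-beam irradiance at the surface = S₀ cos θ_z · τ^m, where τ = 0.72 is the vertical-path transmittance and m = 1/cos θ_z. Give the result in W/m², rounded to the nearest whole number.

776 W/m²

Hour angle H = 15° × (13.5 − 12) = 22.50°.
With φ = -5.4°, δ = 19.1°, H = 22.50°: sin φ sin δ = -0.0308, cos φ cos δ cos H = 0.8691, so cos θ_z = 0.8383.
Air mass m = 1/cos θ_z = 1/0.8383 = 1.193; τ^m = 0.72^1.193 = 0.6758.
Surface direct beam = 1370 × 0.8383 × 0.6758 = 776.14 W/m².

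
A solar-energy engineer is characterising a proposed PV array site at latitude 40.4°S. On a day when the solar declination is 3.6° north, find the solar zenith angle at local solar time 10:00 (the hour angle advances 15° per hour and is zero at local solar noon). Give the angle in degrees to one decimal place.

Hour angle H = 15° × (10 − 12) = -30.00°.
With φ = -40.4°, δ = 3.6°, H = -30.00°: sin φ sin δ = -0.0407, cos φ cos δ cos H = 0.6582, so cos θ_z = 0.6175.
θ_z = arccos(0.6175) = 51.87°.

51.9°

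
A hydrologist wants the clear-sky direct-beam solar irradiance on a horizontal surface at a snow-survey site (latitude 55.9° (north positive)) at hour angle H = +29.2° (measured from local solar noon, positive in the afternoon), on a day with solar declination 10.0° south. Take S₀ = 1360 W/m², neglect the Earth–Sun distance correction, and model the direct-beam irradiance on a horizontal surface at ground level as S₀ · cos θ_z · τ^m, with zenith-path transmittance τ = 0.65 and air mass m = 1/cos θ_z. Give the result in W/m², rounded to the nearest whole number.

129 W/m²

cos θ_z = sin(55.9°) sin(-10.0°) + cos(55.9°) cos(-10.0°) cos(29.20°) = -0.1438 + 0.4820 = 0.3382.
Air mass m = 1/cos θ_z = 1/0.3382 = 2.957; τ^m = 0.65^2.957 = 0.2798.
Surface direct beam = 1360 × 0.3382 × 0.2798 = 128.69 W/m².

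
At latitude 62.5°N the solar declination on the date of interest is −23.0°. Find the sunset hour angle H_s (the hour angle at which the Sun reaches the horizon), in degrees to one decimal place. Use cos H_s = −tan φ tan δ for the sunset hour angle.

35.4°

cos H_s = −tan(62.5°) · tan(-23.0°) = 0.8154, so H_s = arccos(0.8154) = 35.37°.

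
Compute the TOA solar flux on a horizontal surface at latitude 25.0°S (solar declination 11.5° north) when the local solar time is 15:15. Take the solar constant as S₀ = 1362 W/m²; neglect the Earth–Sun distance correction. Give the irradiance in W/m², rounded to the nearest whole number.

683 W/m²

Hour angle H = 15° × (15.25 − 12) = 48.75°.
With φ = -25.0°, δ = 11.5°, H = 48.75°: sin φ sin δ = -0.0843, cos φ cos δ cos H = 0.5856, so cos θ_z = 0.5013.
Top-of-atmosphere irradiance = S₀ cos θ_z = 1362 × 0.5013 = 682.77 W/m².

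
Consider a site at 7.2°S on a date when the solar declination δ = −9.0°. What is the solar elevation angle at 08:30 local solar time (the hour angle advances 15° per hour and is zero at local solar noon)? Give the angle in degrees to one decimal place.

38.0°

Hour angle H = 15° × (8.5 − 12) = -52.50°.
cos θ_z = sin φ sin δ + cos φ cos δ cos H = (-0.1253)(-0.1564) + (0.9921)(0.9877)(0.6088) = 0.6162.
θ_z = arccos(0.6162) = 51.96°, so the elevation is 90° − 51.96° = 38.04°.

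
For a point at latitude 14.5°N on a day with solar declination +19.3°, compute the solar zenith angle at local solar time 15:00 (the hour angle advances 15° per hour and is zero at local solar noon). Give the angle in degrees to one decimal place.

43.2°

Hour angle H = 15° × (15 − 12) = 45.00°.
With φ = 14.5°, δ = 19.3°, H = 45.00°: sin φ sin δ = 0.0828, cos φ cos δ cos H = 0.6461, so cos θ_z = 0.7289.
θ_z = arccos(0.7289) = 43.21°.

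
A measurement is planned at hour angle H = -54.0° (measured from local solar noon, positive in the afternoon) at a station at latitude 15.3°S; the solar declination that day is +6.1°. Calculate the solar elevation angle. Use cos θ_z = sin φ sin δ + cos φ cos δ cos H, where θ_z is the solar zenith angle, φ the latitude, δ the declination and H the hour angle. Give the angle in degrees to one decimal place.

With φ = -15.3°, δ = 6.1°, H = -54.00°: sin φ sin δ = -0.0280, cos φ cos δ cos H = 0.5637, so cos θ_z = 0.5357.
θ_z = arccos(0.5357) = 57.61°, so the elevation is 90° − 57.61° = 32.39°.

32.4°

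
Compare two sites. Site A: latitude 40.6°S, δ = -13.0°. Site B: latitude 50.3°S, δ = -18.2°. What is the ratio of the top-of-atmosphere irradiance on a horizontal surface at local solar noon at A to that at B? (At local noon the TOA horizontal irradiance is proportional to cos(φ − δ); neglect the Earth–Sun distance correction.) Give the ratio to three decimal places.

1.046

A: cos θ_z = cos(-40.6° − (-13.0°)) = 0.8862.
B: cos θ_z = cos(-50.3° − (-18.2°)) = 0.8471.
Ratio A/B = 0.8862 / 0.8471 = 1.0462.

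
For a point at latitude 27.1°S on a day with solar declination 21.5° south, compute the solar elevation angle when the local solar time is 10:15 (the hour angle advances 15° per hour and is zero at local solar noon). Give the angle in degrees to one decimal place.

Hour angle H = 15° × (10.25 − 12) = -26.25°.
cos θ_z = sin(-27.1°) sin(-21.5°) + cos(-27.1°) cos(-21.5°) cos(-26.25°) = 0.1670 + 0.7429 = 0.9099.
θ_z = arccos(0.9099) = 24.51°, so the elevation is 90° − 24.51° = 65.49°.

65.5°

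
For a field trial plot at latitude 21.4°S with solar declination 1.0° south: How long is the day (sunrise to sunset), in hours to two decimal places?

cos H_s = −tan(-21.4°) · tan(-1.0°) = -0.0068, so H_s = arccos(-0.0068) = 90.39°.
Day length = 2 H_s / 15° h⁻¹ = 180.78° / 15 = 12.052 h.

12.05 hours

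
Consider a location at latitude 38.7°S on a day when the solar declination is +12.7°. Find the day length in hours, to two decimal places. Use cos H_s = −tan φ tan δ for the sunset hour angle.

10.61 hours

cos H_s = −tan(-38.7°) · tan(12.7°) = 0.1805, so H_s = arccos(0.1805) = 79.60°.
Day length = 2 H_s / 15° h⁻¹ = 159.20° / 15 = 10.613 h.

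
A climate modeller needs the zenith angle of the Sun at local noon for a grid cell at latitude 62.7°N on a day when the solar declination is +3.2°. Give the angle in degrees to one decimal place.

59.5°

At local solar noon the hour angle is zero, so the zenith angle is |φ − δ| = |62.7° − (3.2°)| = 59.5°.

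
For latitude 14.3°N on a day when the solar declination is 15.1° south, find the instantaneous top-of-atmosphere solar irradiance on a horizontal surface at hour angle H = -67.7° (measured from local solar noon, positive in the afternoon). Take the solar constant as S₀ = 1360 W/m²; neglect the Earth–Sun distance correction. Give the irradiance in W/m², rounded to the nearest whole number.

cos θ_z = sin φ sin δ + cos φ cos δ cos H = (0.2470)(-0.2605) + (0.9690)(0.9655)(0.3795) = 0.2907.
Top-of-atmosphere irradiance = S₀ cos θ_z = 1360 × 0.2907 = 395.35 W/m².

395 W/m²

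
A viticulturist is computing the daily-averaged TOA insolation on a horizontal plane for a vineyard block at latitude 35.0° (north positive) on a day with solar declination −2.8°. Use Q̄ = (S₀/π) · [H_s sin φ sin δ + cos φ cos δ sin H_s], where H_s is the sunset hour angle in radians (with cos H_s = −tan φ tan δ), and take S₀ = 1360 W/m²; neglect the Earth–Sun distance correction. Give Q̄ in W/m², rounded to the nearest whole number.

335 W/m²

cos H_s = −tan(35.0°) · tan(-2.8°) = 0.0342, so H_s = arccos(0.0342) = 88.04°. In radians, H_s = 1.5366.
H_s sin φ sin δ = 1.5366 × 0.5736 × -0.0488 = -0.0430.
cos φ cos δ sin H_s = 0.8192 × 0.9988 × 0.9994 = 0.8177.
Q̄ = (1360/π) × (-0.0430 + 0.8177) = 432.90 × 0.7747 = 335.37 W/m².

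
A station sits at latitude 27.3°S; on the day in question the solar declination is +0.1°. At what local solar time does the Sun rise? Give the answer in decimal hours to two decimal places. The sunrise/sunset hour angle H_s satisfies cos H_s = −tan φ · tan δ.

6.00 h

cos H_s = −tan(-27.3°) · tan(0.1°) = 0.0009, so H_s = arccos(0.0009) = 89.95°.
Sunrise is at 12 − H_s/15 = 12 − 5.997 = 6.003 h local solar time.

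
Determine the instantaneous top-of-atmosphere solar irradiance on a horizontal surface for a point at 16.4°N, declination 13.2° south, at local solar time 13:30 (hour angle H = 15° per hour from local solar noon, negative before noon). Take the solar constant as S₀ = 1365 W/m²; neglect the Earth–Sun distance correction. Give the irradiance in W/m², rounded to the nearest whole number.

Hour angle H = 15° × (13.5 − 12) = 22.50°.
cos θ_z = sin φ sin δ + cos φ cos δ cos H = (0.2823)(-0.2284) + (0.9593)(0.9736)(0.9239) = 0.7984.
Top-of-atmosphere irradiance = S₀ cos θ_z = 1365 × 0.7984 = 1089.82 W/m².

1090 W/m²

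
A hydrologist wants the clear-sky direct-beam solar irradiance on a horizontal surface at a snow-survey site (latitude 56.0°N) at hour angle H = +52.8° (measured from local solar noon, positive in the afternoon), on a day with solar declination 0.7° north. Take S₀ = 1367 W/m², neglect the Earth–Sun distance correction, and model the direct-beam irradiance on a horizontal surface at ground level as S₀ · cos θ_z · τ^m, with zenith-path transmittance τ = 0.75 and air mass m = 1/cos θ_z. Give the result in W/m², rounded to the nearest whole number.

cos θ_z = sin φ sin δ + cos φ cos δ cos H = (0.8290)(0.0122) + (0.5592)(0.9999)(0.6046) = 0.3482.
Air mass m = 1/cos θ_z = 1/0.3482 = 2.872; τ^m = 0.75^2.872 = 0.4377.
Surface direct beam = 1367 × 0.3482 × 0.4377 = 208.34 W/m².

208 W/m²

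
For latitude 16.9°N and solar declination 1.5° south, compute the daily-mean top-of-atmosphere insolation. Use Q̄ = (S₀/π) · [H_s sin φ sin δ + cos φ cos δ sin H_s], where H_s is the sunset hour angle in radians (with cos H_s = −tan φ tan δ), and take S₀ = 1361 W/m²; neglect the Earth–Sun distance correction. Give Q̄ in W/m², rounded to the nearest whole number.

The sunset hour angle satisfies cos H_s = −tan φ tan δ = 0.0080, giving H_s = 89.54°. In radians, H_s = 1.5628.
H_s sin φ sin δ = 1.5628 × 0.2907 × -0.0262 = -0.0119.
cos φ cos δ sin H_s = 0.9568 × 0.9997 × 1.0000 = 0.9565.
Q̄ = (1361/π) × (-0.0119 + 0.9565) = 433.22 × 0.9446 = 409.22 W/m².

409 W/m²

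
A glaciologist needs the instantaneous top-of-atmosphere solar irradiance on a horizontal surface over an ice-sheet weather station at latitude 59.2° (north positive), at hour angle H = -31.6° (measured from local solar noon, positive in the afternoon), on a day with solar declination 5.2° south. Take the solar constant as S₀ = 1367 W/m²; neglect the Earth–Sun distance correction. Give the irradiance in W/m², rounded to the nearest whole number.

cos θ_z = sin φ sin δ + cos φ cos δ cos H = (0.8590)(-0.0906) + (0.5120)(0.9959)(0.8517) = 0.3565.
Top-of-atmosphere irradiance = S₀ cos θ_z = 1367 × 0.3565 = 487.34 W/m².

487 W/m²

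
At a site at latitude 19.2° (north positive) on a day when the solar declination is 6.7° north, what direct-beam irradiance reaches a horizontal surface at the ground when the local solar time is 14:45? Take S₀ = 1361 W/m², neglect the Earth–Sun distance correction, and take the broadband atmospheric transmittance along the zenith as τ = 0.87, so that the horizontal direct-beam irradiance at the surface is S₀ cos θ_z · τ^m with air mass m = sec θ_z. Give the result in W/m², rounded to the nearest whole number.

Hour angle H = 15° × (14.75 − 12) = 41.25°.
With φ = 19.2°, δ = 6.7°, H = 41.25°: sin φ sin δ = 0.0384, cos φ cos δ cos H = 0.7052, so cos θ_z = 0.7436.
Air mass m = 1/cos θ_z = 1/0.7436 = 1.345; τ^m = 0.87^1.345 = 0.8292.
Surface direct beam = 1361 × 0.7436 × 0.8292 = 839.18 W/m².

839 W/m²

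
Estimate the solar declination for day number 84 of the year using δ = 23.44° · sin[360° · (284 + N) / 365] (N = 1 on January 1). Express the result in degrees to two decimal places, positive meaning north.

+1.21°

360 × (284 + 84) / 365 = 362.959°; sin(362.959°) = 0.0516.
δ = 23.44 × 0.0516 = 1.210° ≈ +1.21°.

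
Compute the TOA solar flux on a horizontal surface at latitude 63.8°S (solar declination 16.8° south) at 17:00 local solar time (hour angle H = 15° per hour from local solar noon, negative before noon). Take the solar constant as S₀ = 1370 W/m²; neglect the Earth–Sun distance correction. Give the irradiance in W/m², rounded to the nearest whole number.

505 W/m²

Hour angle H = 15° × (17 − 12) = 75.00°.
cos θ_z = sin(-63.8°) sin(-16.8°) + cos(-63.8°) cos(-16.8°) cos(75.00°) = 0.2593 + 0.1094 = 0.3687.
Top-of-atmosphere irradiance = S₀ cos θ_z = 1370 × 0.3687 = 505.12 W/m².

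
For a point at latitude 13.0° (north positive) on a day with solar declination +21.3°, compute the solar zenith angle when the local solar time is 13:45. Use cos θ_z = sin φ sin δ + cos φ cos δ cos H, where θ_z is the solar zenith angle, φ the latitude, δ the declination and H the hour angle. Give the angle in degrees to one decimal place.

26.4°

Hour angle H = 15° × (13.75 − 12) = 26.25°.
cos θ_z = sin(13.0°) sin(21.3°) + cos(13.0°) cos(21.3°) cos(26.25°) = 0.0817 + 0.8142 = 0.8959.
θ_z = arccos(0.8959) = 26.38°.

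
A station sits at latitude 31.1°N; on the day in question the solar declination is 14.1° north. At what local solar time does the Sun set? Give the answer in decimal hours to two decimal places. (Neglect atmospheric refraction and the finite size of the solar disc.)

cos H_s = −tan(31.1°) · tan(14.1°) = -0.1515, so H_s = arccos(-0.1515) = 98.71°.
Sunset is at 12 + H_s/15 = 12 + 6.581 = 18.581 h local solar time.

18.58 h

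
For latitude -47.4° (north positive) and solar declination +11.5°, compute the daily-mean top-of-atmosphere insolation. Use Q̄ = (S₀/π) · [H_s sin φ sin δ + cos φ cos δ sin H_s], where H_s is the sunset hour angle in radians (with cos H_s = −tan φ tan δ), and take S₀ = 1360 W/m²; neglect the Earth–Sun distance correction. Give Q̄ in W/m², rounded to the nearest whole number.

The sunset hour angle satisfies cos H_s = −tan φ tan δ = 0.2213, giving H_s = 77.21°. In radians, H_s = 1.3476.
H_s sin φ sin δ = 1.3476 × -0.7361 × 0.1994 = -0.1978.
cos φ cos δ sin H_s = 0.6769 × 0.9799 × 0.9752 = 0.6468.
Q̄ = (1360/π) × (-0.1978 + 0.6468) = 432.90 × 0.4490 = 194.37 W/m².

194 W/m²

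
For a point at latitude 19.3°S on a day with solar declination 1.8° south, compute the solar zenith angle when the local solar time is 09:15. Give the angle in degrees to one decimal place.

44.0°

Hour angle H = 15° × (9.25 − 12) = -41.25°.
cos θ_z = sin(-19.3°) sin(-1.8°) + cos(-19.3°) cos(-1.8°) cos(-41.25°) = 0.0104 + 0.7092 = 0.7196.
θ_z = arccos(0.7196) = 43.98°.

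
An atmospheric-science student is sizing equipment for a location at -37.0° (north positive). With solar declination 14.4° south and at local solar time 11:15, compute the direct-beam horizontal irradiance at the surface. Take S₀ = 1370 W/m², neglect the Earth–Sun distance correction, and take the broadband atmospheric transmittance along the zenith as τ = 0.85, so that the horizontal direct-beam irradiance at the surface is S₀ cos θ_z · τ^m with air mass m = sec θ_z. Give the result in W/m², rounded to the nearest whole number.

Hour angle H = 15° × (11.25 − 12) = -11.25°.
With φ = -37.0°, δ = -14.4°, H = -11.25°: sin φ sin δ = 0.1497, cos φ cos δ cos H = 0.7587, so cos θ_z = 0.9084.
Air mass m = 1/cos θ_z = 1/0.9084 = 1.101; τ^m = 0.85^1.101 = 0.8362.
Surface direct beam = 1370 × 0.9084 × 0.8362 = 1040.66 W/m².

1041 W/m²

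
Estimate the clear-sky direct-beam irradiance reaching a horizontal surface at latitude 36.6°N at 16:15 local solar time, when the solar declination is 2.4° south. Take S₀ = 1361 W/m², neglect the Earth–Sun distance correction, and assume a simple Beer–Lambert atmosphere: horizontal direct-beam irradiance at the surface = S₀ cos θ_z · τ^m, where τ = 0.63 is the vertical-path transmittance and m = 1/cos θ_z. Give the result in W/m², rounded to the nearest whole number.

Hour angle H = 15° × (16.25 − 12) = 63.75°.
With φ = 36.6°, δ = -2.4°, H = 63.75°: sin φ sin δ = -0.0250, cos φ cos δ cos H = 0.3548, so cos θ_z = 0.3298.
Air mass m = 1/cos θ_z = 1/0.3298 = 3.032; τ^m = 0.63^3.032 = 0.2464.
Surface direct beam = 1361 × 0.3298 × 0.2464 = 110.60 W/m².

111 W/m²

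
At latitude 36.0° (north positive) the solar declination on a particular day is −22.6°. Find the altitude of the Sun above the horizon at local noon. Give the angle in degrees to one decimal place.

31.4°

At local solar noon the hour angle is zero, so the elevation is 90° − |φ − δ| = 90° − |36.0° − (-22.6°)| = 90° − 58.6° = 31.4°.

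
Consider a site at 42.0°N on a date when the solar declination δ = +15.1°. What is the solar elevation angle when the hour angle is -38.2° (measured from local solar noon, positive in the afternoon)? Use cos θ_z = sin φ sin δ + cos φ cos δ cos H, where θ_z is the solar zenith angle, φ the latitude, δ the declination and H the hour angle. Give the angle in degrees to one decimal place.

47.6°

cos θ_z = sin φ sin δ + cos φ cos δ cos H = (0.6691)(0.2605) + (0.7431)(0.9655)(0.7859) = 0.7382.
θ_z = arccos(0.7382) = 42.42°, so the elevation is 90° − 42.42° = 47.58°.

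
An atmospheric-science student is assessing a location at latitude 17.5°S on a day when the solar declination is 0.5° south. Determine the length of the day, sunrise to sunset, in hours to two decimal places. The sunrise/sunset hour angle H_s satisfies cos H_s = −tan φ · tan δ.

12.02 hours

The sunset hour angle satisfies cos H_s = −tan φ tan δ = -0.0028, giving H_s = 90.16°.
Day length = 2 H_s / 15° h⁻¹ = 180.32° / 15 = 12.021 h.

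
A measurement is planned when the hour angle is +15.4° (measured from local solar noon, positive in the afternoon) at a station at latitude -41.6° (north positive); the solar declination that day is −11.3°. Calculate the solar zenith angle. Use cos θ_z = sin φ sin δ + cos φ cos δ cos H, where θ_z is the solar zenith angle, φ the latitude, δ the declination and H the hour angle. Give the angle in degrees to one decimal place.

33.2°

cos θ_z = sin φ sin δ + cos φ cos δ cos H = (-0.6639)(-0.1959) + (0.7478)(0.9806)(0.9641) = 0.8370.
θ_z = arccos(0.8370) = 33.18°.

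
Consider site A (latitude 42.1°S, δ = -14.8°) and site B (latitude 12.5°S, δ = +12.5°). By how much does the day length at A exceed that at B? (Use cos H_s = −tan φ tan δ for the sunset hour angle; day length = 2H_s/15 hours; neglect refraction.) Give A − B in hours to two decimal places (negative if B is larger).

+2.22 h

A: H_s = arccos(−tan -42.1° · tan -14.8°) = 103.81°, so 2H_s/15 = 13.8413 h.
B: H_s = arccos(−tan -12.5° · tan 12.5°) = 87.18°, so 2H_s/15 = 11.6240 h.
A − B = 13.8413 − 11.6240 = 2.2173 h.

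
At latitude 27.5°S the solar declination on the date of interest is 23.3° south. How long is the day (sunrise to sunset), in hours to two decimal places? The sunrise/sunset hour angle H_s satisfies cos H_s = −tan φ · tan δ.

The sunset hour angle satisfies cos H_s = −tan φ tan δ = -0.2242, giving H_s = 102.96°.
Day length = 2 H_s / 15° h⁻¹ = 205.92° / 15 = 13.728 h.

13.73 hours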